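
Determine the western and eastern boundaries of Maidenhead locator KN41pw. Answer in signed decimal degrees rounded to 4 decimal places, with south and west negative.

Field K=10, N=13: +10·20° lon, +13·10° lat → SW at lon 20°, lat 40°.
Square 4, 1: +4·2° lon, +1·1° lat → SW at lon 28°, lat 41°.
Subsquare p=15, w=22: +15·0.0833333° lon, +22·0.0416667° lat → SW at lon 29.25°, lat 41.9167°.
Cell spans 0.0833333° lon × 0.0416667° lat.
west 29.2500, east 29.3333.

29.2500, 29.3333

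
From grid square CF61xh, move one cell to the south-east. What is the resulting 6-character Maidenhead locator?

Longitude subsquare x = 23; +1 → 24, wraps to 0 = a, carry into square.
Longitude square 6; +1 → 7.
Latitude subsquare h = 7; −1 → 6 = g.

CF71ag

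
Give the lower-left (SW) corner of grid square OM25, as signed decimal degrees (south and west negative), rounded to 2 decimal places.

35.00, 104.00

Field O=14, M=12: +14·20° lon, +12·10° lat → SW at lon 100°, lat 30°.
Square 2, 5: +2·2° lon, +5·1° lat → SW at lon 104°, lat 35°.
latitude 35.00, longitude 104.00.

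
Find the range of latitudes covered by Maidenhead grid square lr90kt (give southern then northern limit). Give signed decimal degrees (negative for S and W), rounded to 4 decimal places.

Field L=11, R=17: +11·20° lon, +17·10° lat → SW at lon 40°, lat 80°.
Square 9, 0: +9·2° lon, +0·1° lat → SW at lon 58°, lat 80°.
Subsquare k=10, t=19: +10·0.0833333° lon, +19·0.0416667° lat → SW at lon 58.8333°, lat 80.7917°.
Cell spans 0.0833333° lon × 0.0416667° lat.
south 80.7917, north 80.8333.

80.7917, 80.8333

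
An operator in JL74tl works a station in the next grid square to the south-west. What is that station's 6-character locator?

Longitude subsquare t = 19; −1 → 18 = s.
Latitude subsquare l = 11; −1 → 10 = k.

JL74sk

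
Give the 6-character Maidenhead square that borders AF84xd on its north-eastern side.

AF94ae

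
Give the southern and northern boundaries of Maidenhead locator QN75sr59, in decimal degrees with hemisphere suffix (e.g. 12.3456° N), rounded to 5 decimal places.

Field Q=16, N=13: +16·20° lon, +13·10° lat → SW at lon 140°, lat 40°.
Square 7, 5: +7·2° lon, +5·1° lat → SW at lon 154°, lat 45°.
Subsquare s=18, r=17: +18·0.0833333° lon, +17·0.0416667° lat → SW at lon 155.5°, lat 45.7083°.
Extended square 5, 9: +5·0.00833333° lon, +9·0.00416667° lat → SW at lon 155.542°, lat 45.7458°.
Cell spans 0.00833333° lon × 0.00416667° lat.
south 45.74583° N, north 45.75000° N.

45.74583° N, 45.75000° N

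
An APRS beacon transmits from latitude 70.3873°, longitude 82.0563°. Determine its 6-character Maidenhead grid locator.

Add 180° to longitude and 90° to latitude: 262.0563, 160.3873.
Field: lon ⌊262.0563/20⌋ = 13 → N; lat ⌊160.3873/10⌋ = 16 → Q.
Square: lon ⌊2.0563/2⌋ = 1; lat ⌊0.3873/1⌋ = 0.
Subsquare: lon ⌊0.0563/0.0833333⌋ = 0 → a; lat ⌊0.3873/0.0416667⌋ = 9 → j.

NQ10aj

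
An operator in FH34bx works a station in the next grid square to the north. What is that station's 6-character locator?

FH35ba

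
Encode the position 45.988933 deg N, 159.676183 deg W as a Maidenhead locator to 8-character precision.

BN05dx87

Shift to the Maidenhead origin (180°W, 90°S): lon 20.32382, lat 135.98893.
Field: lon ⌊20.32382/20⌋ = 1 → B; lat ⌊135.98893/10⌋ = 13 → N.
Square: lon ⌊0.32382/2⌋ = 0; lat ⌊5.98893/1⌋ = 5.
Subsquare: lon ⌊0.32382/0.0833333⌋ = 3 → d; lat ⌊0.98893/0.0416667⌋ = 23 → x.
Extended square: lon ⌊0.07382/0.00833333⌋ = 8; lat ⌊0.03060/0.00416667⌋ = 7.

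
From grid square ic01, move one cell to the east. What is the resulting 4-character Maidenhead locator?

IC11

Longitude square 0; +1 → 1.
The latitude characters are unchanged.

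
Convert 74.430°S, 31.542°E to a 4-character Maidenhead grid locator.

KB55

Offset from 180°W / 90°S: lon 211.54°, lat 15.57°.
Field (20°×10°, letters A–R): lon ⌊211.54/20⌋ = 10 → K; lat ⌊15.57/10⌋ = 1 → B.
Square (2°×1°, digits 0–9): lon ⌊11.54/2⌋ = 5; lat ⌊5.57/1⌋ = 5.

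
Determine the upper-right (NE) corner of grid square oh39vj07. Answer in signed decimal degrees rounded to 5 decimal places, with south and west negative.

-10.59167, 107.75833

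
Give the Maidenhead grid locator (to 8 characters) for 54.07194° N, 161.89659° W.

Offset from 180°W / 90°S: lon 18.10341°, lat 144.07194°.
Field: 18.10341/20 → 0 → A, 144.07194/10 → 14 → O; chars AO.
Square: 18.10341/2 → 9, 4.07194/1 → 4; chars 94.
Subsquare: 0.10341/0.0833333 → 1 → b, 0.07194/0.0416667 → 1 → b; chars bb.
Extended square: 0.02008/0.00833333 → 2, 0.03027/0.00416667 → 7; chars 27.

AO94bb27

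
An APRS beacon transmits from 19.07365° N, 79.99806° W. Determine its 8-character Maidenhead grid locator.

Shift to the Maidenhead origin (180°W, 90°S): lon 100.00194, lat 109.07365.
Field: 100.00194/20 → 5 → F, 109.07365/10 → 10 → K; chars FK.
Square: 0.00194/2 → 0, 9.07365/1 → 9; chars 09.
Subsquare: 0.00194/0.0833333 → 0 → a, 0.07365/0.0416667 → 1 → b; chars ab.
Extended square: 0.00194/0.00833333 → 0, 0.03198/0.00416667 → 7; chars 07.

FK09ab07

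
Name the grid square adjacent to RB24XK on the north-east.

RB34al

Longitude subsquare x = 23; +1 → 24, wraps to 0 = a, carry into square.
Longitude square 2; +1 → 3.
Latitude subsquare k = 10; +1 → 11 = l.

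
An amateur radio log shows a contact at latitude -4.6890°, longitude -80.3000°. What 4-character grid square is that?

EI95

Offset from 180°W / 90°S: lon 99.70°, lat 85.31°.
Field: 99.70/20 → 4 → E, 85.31/10 → 8 → I; chars EI.
Square: 19.70/2 → 9, 5.31/1 → 5; chars 95.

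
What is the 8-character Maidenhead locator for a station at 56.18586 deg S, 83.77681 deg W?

ED83ct65

Offset from 180°W / 90°S: lon 96.22319°, lat 33.81414°.
Field: 96.22319/20 → 4 → E, 33.81414/10 → 3 → D; chars ED.
Square: 16.22319/2 → 8, 3.81414/1 → 3; chars 83.
Subsquare: 0.22319/0.0833333 → 2 → c, 0.81414/0.0416667 → 19 → t; chars ct.
Extended square: 0.05652/0.00833333 → 6, 0.02247/0.00416667 → 5; chars 65.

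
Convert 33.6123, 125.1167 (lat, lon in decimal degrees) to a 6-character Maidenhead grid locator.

PM23no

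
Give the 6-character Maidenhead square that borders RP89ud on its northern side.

RP89ue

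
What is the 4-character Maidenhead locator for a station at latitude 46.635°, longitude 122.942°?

Add 180° to longitude and 90° to latitude: 302.94, 136.63.
Field: 302.94/20 → 15 → P, 136.63/10 → 13 → N; chars PN.
Square: 2.94/2 → 1, 6.63/1 → 6; chars 16.

PN16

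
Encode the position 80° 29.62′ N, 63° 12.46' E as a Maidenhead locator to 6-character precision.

MR10ol

Shift to the Maidenhead origin (180°W, 90°S): lon 243.2077, lat 170.4937.
Field (20°×10°, letters A–R): lon ⌊243.2077/20⌋ = 12 → M; lat ⌊170.4937/10⌋ = 17 → R.
Square (2°×1°, digits 0–9): lon ⌊3.2077/2⌋ = 1; lat ⌊0.4937/1⌋ = 0.
Subsquare (5′×2.5′, letters a–x): lon ⌊1.2077/0.0833333⌋ = 14 → o; lat ⌊0.4937/0.0416667⌋ = 11 → l.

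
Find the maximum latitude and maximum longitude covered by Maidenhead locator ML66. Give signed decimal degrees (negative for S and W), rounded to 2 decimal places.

27.00, 74.00

Field M=12, L=11: +12·20° lon, +11·10° lat → SW at lon 60°, lat 20°.
Square 6, 6: +6·2° lon, +6·1° lat → SW at lon 72°, lat 26°.
Cell spans 2° lon × 1° lat. NE corner is SW corner plus one full cell.
latitude 27.00, longitude 74.00.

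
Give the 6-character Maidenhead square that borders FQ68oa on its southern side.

FQ67ox

Latitude subsquare a = 0; −1 → -1, wraps to 23 = x, carry into square.
Latitude square 8; −1 → 7.
The longitude characters are unchanged.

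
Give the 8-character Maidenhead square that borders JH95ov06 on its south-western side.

JH95nv95

Longitude extended square 0; −1 → -1, wraps to 9, carry into subsquare.
Longitude subsquare o = 14; −1 → 13 = n.
Latitude extended square 6; −1 → 5.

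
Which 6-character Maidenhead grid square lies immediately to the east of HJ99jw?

Longitude subsquare j = 9; +1 → 10 = k.
The latitude characters are unchanged.

HJ99kw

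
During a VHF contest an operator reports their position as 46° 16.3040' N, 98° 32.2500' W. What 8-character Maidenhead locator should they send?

EN06rg55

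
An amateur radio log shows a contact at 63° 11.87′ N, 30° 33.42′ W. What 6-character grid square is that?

HP43re

Add 180° to longitude and 90° to latitude: 149.4430, 153.1978.
Field: 149.4430/20 → 7 → H, 153.1978/10 → 15 → P; chars HP.
Square: 9.4430/2 → 4, 3.1978/1 → 3; chars 43.
Subsquare: 1.4430/0.0833333 → 17 → r, 0.1978/0.0416667 → 4 → e; chars re.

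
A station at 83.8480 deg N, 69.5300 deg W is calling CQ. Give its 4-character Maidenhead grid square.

Shift to the Maidenhead origin (180°W, 90°S): lon 110.47, lat 173.85.
Field: 110.47/20 → 5 → F, 173.85/10 → 17 → R; chars FR.
Square: 10.47/2 → 5, 3.85/1 → 3; chars 53.

FR53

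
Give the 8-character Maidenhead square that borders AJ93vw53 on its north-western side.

AJ93vw44

Longitude extended square 5; −1 → 4.
Latitude extended square 3; +1 → 4.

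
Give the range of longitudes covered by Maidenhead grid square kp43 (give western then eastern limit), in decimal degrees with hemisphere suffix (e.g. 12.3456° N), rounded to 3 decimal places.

28.000° E, 30.000° E

Field K=10, P=15: +10·20° lon, +15·10° lat → SW at lon 20°, lat 60°.
Square 4, 3: +4·2° lon, +3·1° lat → SW at lon 28°, lat 63°.
Cell spans 2° lon × 1° lat.
west 28.000° E, east 30.000° E.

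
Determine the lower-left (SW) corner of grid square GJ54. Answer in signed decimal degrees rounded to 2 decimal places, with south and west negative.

Field G=6, J=9: +6·20° lon, +9·10° lat → SW at lon -60°, lat 0°.
Square 5, 4: +5·2° lon, +4·1° lat → SW at lon -50°, lat 4°.
latitude 4.00, longitude -50.00.

4.00, -50.00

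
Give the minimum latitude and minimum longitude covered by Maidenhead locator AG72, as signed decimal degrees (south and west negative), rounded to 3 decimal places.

-28.000, -166.000

Field A=0, G=6: +0·20° lon, +6·10° lat → SW at lon -180°, lat -30°.
Square 7, 2: +7·2° lon, +2·1° lat → SW at lon -166°, lat -28°.
latitude -28.000, longitude -166.000.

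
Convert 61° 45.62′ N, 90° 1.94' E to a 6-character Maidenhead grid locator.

NP51as

Offset from 180°W / 90°S: lon 270.0323°, lat 151.7603°.
Field (20°×10°, letters A–R): 270.0323/20 → 13 → N, 151.7603/10 → 15 → P; chars NP.
Square (2°×1°, digits 0–9): 10.0323/2 → 5, 1.7603/1 → 1; chars 51.
Subsquare (5′×2.5′, letters a–x): 0.0323/0.0833333 → 0 → a, 0.7603/0.0416667 → 18 → s; chars as.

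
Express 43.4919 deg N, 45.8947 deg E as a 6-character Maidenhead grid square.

LN23wl

Add 180° to longitude and 90° to latitude: 225.8947, 133.4919.
Field: 225.8947/20 → 11 → L, 133.4919/10 → 13 → N; chars LN.
Square: 5.8947/2 → 2, 3.4919/1 → 3; chars 23.
Subsquare: 1.8947/0.0833333 → 22 → w, 0.4919/0.0416667 → 11 → l; chars wl.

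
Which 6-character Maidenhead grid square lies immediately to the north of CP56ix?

Latitude subsquare x = 23; +1 → 24, wraps to 0 = a, carry into square.
Latitude square 6; +1 → 7.
The longitude characters are unchanged.

CP57ia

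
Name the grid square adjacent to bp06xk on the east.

BP16ak

Longitude subsquare x = 23; +1 → 24, wraps to 0 = a, carry into square.
Longitude square 0; +1 → 1.
The latitude characters are unchanged.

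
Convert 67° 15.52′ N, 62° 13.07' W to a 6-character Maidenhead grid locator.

FP87vg

Add 180° to longitude and 90° to latitude: 117.7822, 157.2587.
Field: lon ⌊117.7822/20⌋ = 5 → F; lat ⌊157.2587/10⌋ = 15 → P.
Square: lon ⌊17.7822/2⌋ = 8; lat ⌊7.2587/1⌋ = 7.
Subsquare: lon ⌊1.7822/0.0833333⌋ = 21 → v; lat ⌊0.2587/0.0416667⌋ = 6 → g.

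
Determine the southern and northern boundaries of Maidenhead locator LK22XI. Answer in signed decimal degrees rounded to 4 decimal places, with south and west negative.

Field L=11, K=10: +11·20° lon, +10·10° lat → SW at lon 40°, lat 10°.
Square 2, 2: +2·2° lon, +2·1° lat → SW at lon 44°, lat 12°.
Subsquare x=23, i=8: +23·0.0833333° lon, +8·0.0416667° lat → SW at lon 45.9167°, lat 12.3333°.
Cell spans 0.0833333° lon × 0.0416667° lat.
south 12.3333, north 12.3750.

12.3333, 12.3750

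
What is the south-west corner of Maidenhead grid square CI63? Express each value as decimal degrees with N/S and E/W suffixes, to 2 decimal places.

7.00° S, 128.00° W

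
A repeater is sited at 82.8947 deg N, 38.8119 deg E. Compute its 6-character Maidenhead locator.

KR92jv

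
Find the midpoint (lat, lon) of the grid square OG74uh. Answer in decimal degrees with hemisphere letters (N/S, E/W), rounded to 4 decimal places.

Field O=14, G=6: +14·20° lon, +6·10° lat → SW at lon 100°, lat -30°.
Square 7, 4: +7·2° lon, +4·1° lat → SW at lon 114°, lat -26°.
Subsquare u=20, h=7: +20·0.0833333° lon, +7·0.0416667° lat → SW at lon 115.667°, lat -25.7083°.
Cell spans 0.0833333° lon × 0.0416667° lat. Centre is SW corner plus half of each.
latitude 25.6875° S, longitude 115.7083° E.

25.6875° S, 115.7083° E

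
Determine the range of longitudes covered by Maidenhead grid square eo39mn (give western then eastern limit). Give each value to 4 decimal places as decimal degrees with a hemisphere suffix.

Field E=4, O=14: +4·20° lon, +14·10° lat → SW at lon -100°, lat 50°.
Square 3, 9: +3·2° lon, +9·1° lat → SW at lon -94°, lat 59°.
Subsquare m=12, n=13: +12·0.0833333° lon, +13·0.0416667° lat → SW at lon -93°, lat 59.5417°.
Cell spans 0.0833333° lon × 0.0416667° lat.
west 93.0000° W, east 92.9167° W.

93.0000° W, 92.9167° W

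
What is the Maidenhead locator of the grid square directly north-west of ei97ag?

Longitude subsquare a = 0; −1 → -1, wraps to 23 = x, carry into square.
Longitude square 9; −1 → 8.
Latitude subsquare g = 6; +1 → 7 = h.

EI87xh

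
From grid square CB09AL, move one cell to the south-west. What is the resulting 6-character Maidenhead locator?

Longitude subsquare a = 0; −1 → -1, wraps to 23 = x, carry into square.
Longitude square 0; −1 → -1, wraps to 9, carry into field.
Longitude field C = 2; −1 → 1 = B.
Latitude subsquare l = 11; −1 → 10 = k.

BB99xk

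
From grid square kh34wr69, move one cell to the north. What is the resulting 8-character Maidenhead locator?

KH34ws60

Latitude extended square 9; +1 → 10, wraps to 0, carry into subsquare.
Latitude subsquare r = 17; +1 → 18 = s.
The longitude characters are unchanged.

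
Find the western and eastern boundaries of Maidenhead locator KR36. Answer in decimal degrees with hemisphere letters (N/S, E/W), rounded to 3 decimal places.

26.000° E, 28.000° E

Field K=10, R=17: +10·20° lon, +17·10° lat → SW at lon 20°, lat 80°.
Square 3, 6: +3·2° lon, +6·1° lat → SW at lon 26°, lat 86°.
Cell spans 2° lon × 1° lat.
west 26.000° E, east 28.000° E.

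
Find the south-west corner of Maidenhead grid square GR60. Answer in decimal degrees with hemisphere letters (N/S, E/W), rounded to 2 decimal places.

80.00° N, 48.00° W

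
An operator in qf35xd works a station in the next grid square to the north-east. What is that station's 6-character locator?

QF45ae

Longitude subsquare x = 23; +1 → 24, wraps to 0 = a, carry into square.
Longitude square 3; +1 → 4.
Latitude subsquare d = 3; +1 → 4 = e.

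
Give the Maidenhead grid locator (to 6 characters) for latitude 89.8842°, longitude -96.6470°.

ER19qv

Offset from 180°W / 90°S: lon 83.3530°, lat 179.8842°.
Field: 83.3530/20 → 4 → E, 179.8842/10 → 17 → R; chars ER.
Square: 3.3530/2 → 1, 9.8842/1 → 9; chars 19.
Subsquare: 1.3530/0.0833333 → 16 → q, 0.8842/0.0416667 → 21 → v; chars qv.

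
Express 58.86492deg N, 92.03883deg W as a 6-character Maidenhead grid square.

EO38xu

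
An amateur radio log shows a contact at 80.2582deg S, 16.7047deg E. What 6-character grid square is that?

JA89ir

Shift to the Maidenhead origin (180°W, 90°S): lon 196.7047, lat 9.7418.
Field: 196.7047/20 → 9 → J, 9.7418/10 → 0 → A; chars JA.
Square: 16.7047/2 → 8, 9.7418/1 → 9; chars 89.
Subsquare: 0.7047/0.0833333 → 8 → i, 0.7418/0.0416667 → 17 → r; chars ir.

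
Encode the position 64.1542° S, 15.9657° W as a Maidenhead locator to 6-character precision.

Offset from 180°W / 90°S: lon 164.0343°, lat 25.8458°.
Field: 164.0343/20 → 8 → I, 25.8458/10 → 2 → C; chars IC.
Square: 4.0343/2 → 2, 5.8458/1 → 5; chars 25.
Subsquare: 0.0343/0.0833333 → 0 → a, 0.8458/0.0416667 → 20 → u; chars au.

IC25au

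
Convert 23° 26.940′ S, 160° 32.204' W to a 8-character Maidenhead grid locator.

AG96rn52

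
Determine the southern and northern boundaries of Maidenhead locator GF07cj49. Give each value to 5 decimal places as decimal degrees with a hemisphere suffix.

32.58750° S, 32.58333° S

Field G=6, F=5: +6·20° lon, +5·10° lat → SW at lon -60°, lat -40°.
Square 0, 7: +0·2° lon, +7·1° lat → SW at lon -60°, lat -33°.
Subsquare c=2, j=9: +2·0.0833333° lon, +9·0.0416667° lat → SW at lon -59.8333°, lat -32.625°.
Extended square 4, 9: +4·0.00833333° lon, +9·0.00416667° lat → SW at lon -59.8°, lat -32.5875°.
Cell spans 0.00833333° lon × 0.00416667° lat.
south 32.58750° S, north 32.58333° S.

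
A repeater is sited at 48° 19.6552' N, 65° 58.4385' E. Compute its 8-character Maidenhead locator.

MN28xh68

Shift to the Maidenhead origin (180°W, 90°S): lon 245.97397, lat 138.32759.
Field: lon ⌊245.97397/20⌋ = 12 → M; lat ⌊138.32759/10⌋ = 13 → N.
Square: lon ⌊5.97397/2⌋ = 2; lat ⌊8.32759/1⌋ = 8.
Subsquare: lon ⌊1.97397/0.0833333⌋ = 23 → x; lat ⌊0.32759/0.0416667⌋ = 7 → h.
Extended square: lon ⌊0.05731/0.00833333⌋ = 6; lat ⌊0.03592/0.00416667⌋ = 8.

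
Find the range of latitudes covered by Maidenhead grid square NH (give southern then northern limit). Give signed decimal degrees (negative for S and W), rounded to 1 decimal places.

-20.0, -10.0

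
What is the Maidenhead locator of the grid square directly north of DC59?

DD50

Latitude square 9; +1 → 10, wraps to 0, carry into field.
Latitude field C = 2; +1 → 3 = D.
The longitude characters are unchanged.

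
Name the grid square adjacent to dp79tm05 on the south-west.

DP79sm94

Longitude extended square 0; −1 → -1, wraps to 9, carry into subsquare.
Longitude subsquare t = 19; −1 → 18 = s.
Latitude extended square 5; −1 → 4.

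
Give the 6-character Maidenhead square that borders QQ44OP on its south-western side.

QQ44no

Longitude subsquare o = 14; −1 → 13 = n.
Latitude subsquare p = 15; −1 → 14 = o.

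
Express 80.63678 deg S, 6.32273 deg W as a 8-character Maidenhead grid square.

Shift to the Maidenhead origin (180°W, 90°S): lon 173.67727, lat 9.36322.
Field: 173.67727/20 → 8 → I, 9.36322/10 → 0 → A; chars IA.
Square: 13.67727/2 → 6, 9.36322/1 → 9; chars 69.
Subsquare: 1.67727/0.0833333 → 20 → u, 0.36322/0.0416667 → 8 → i; chars ui.
Extended square: 0.01060/0.00833333 → 1, 0.02989/0.00416667 → 7; chars 17.

IA69ui17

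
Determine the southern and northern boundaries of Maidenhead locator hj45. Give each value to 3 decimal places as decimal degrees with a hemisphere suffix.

5.000° N, 6.000° N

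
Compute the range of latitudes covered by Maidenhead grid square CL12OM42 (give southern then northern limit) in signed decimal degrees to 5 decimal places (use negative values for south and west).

22.50833, 22.51250

Field C=2, L=11: +2·20° lon, +11·10° lat → SW at lon -140°, lat 20°.
Square 1, 2: +1·2° lon, +2·1° lat → SW at lon -138°, lat 22°.
Subsquare o=14, m=12: +14·0.0833333° lon, +12·0.0416667° lat → SW at lon -136.833°, lat 22.5°.
Extended square 4, 2: +4·0.00833333° lon, +2·0.00416667° lat → SW at lon -136.8°, lat 22.5083°.
Cell spans 0.00833333° lon × 0.00416667° lat.
south 22.50833, north 22.51250.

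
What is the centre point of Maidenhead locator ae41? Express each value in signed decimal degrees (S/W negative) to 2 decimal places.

-48.50, -171.00

Field A=0, E=4: +0·20° lon, +4·10° lat → SW at lon -180°, lat -50°.
Square 4, 1: +4·2° lon, +1·1° lat → SW at lon -172°, lat -49°.
Cell spans 2° lon × 1° lat. Centre is SW corner plus half of each.
latitude -48.50, longitude -171.00.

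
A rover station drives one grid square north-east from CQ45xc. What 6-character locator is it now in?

Longitude subsquare x = 23; +1 → 24, wraps to 0 = a, carry into square.
Longitude square 4; +1 → 5.
Latitude subsquare c = 2; +1 → 3 = d.

CQ55ad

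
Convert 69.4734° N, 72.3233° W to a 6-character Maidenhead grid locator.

FP39ul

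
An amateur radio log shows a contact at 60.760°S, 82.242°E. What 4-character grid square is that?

Add 180° to longitude and 90° to latitude: 262.24, 29.24.
Field: 262.24/20 → 13 → N, 29.24/10 → 2 → C; chars NC.
Square: 2.24/2 → 1, 9.24/1 → 9; chars 19.

NC19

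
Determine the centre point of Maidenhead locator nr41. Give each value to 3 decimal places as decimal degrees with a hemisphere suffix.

81.500° N, 89.000° E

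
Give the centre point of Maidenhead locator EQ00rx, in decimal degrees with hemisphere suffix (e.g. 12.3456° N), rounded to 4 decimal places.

70.9792° N, 98.5417° W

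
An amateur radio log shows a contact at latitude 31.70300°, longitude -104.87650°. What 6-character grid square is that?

Offset from 180°W / 90°S: lon 75.1235°, lat 121.7030°.
Field: 75.1235/20 → 3 → D, 121.7030/10 → 12 → M; chars DM.
Square: 15.1235/2 → 7, 1.7030/1 → 1; chars 71.
Subsquare: 1.1235/0.0833333 → 13 → n, 0.7030/0.0416667 → 16 → q; chars nq.

DM71nq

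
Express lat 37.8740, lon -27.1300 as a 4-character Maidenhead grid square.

HM67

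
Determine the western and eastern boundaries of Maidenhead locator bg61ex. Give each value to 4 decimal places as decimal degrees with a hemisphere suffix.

Field B=1, G=6: +1·20° lon, +6·10° lat → SW at lon -160°, lat -30°.
Square 6, 1: +6·2° lon, +1·1° lat → SW at lon -148°, lat -29°.
Subsquare e=4, x=23: +4·0.0833333° lon, +23·0.0416667° lat → SW at lon -147.667°, lat -28.0417°.
Cell spans 0.0833333° lon × 0.0416667° lat.
west 147.6667° W, east 147.5833° W.

147.6667° W, 147.5833° W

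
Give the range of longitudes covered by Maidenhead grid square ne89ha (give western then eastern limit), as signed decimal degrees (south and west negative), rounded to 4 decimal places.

96.5833, 96.6667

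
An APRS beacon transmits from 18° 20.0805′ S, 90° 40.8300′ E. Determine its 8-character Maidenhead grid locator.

Offset from 180°W / 90°S: lon 270.68050°, lat 71.66532°.
Field (20°×10°, letters A–R): lon ⌊270.68050/20⌋ = 13 → N; lat ⌊71.66532/10⌋ = 7 → H.
Square (2°×1°, digits 0–9): lon ⌊10.68050/2⌋ = 5; lat ⌊1.66532/1⌋ = 1.
Subsquare (5′×2.5′, letters a–x): lon ⌊0.68050/0.0833333⌋ = 8 → i; lat ⌊0.66532/0.0416667⌋ = 15 → p.
Extended square (30″×15″, digits 0–9): lon ⌊0.01383/0.00833333⌋ = 1; lat ⌊0.04032/0.00416667⌋ = 9.

NH51ip19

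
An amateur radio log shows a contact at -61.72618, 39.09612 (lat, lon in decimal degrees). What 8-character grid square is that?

KC98ng15

Shift to the Maidenhead origin (180°W, 90°S): lon 219.09612, lat 28.27382.
Field (20°×10°, letters A–R): 219.09612/20 → 10 → K, 28.27382/10 → 2 → C; chars KC.
Square (2°×1°, digits 0–9): 19.09612/2 → 9, 8.27382/1 → 8; chars 98.
Subsquare (5′×2.5′, letters a–x): 1.09612/0.0833333 → 13 → n, 0.27382/0.0416667 → 6 → g; chars ng.
Extended square (30″×15″, digits 0–9): 0.01279/0.00833333 → 1, 0.02382/0.00416667 → 5; chars 15.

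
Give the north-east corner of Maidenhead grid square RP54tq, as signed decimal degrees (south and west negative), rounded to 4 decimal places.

64.7083, 171.6667

Field R=17, P=15: +17·20° lon, +15·10° lat → SW at lon 160°, lat 60°.
Square 5, 4: +5·2° lon, +4·1° lat → SW at lon 170°, lat 64°.
Subsquare t=19, q=16: +19·0.0833333° lon, +16·0.0416667° lat → SW at lon 171.583°, lat 64.6667°.
Cell spans 0.0833333° lon × 0.0416667° lat. NE corner is SW corner plus one full cell.
latitude 64.7083, longitude 171.6667.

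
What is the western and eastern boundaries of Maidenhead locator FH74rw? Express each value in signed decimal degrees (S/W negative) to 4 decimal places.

Field F=5, H=7: +5·20° lon, +7·10° lat → SW at lon -80°, lat -20°.
Square 7, 4: +7·2° lon, +4·1° lat → SW at lon -66°, lat -16°.
Subsquare r=17, w=22: +17·0.0833333° lon, +22·0.0416667° lat → SW at lon -64.5833°, lat -15.0833°.
Cell spans 0.0833333° lon × 0.0416667° lat.
west -64.5833, east -64.5000.

-64.5833, -64.5000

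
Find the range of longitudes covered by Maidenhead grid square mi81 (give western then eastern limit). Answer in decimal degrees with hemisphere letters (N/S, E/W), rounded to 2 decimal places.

Field M=12, I=8: +12·20° lon, +8·10° lat → SW at lon 60°, lat -10°.
Square 8, 1: +8·2° lon, +1·1° lat → SW at lon 76°, lat -9°.
Cell spans 2° lon × 1° lat.
west 76.00° E, east 78.00° E.

76.00° E, 78.00° E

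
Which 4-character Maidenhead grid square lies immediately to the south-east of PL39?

PL48

Longitude square 3; +1 → 4.
Latitude square 9; −1 → 8.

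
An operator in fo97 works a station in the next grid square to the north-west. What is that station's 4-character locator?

Longitude square 9; −1 → 8.
Latitude square 7; +1 → 8.

FO88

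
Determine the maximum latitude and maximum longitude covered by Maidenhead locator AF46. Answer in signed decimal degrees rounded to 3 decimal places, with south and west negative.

-33.000, -170.000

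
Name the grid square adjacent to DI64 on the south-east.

Longitude square 6; +1 → 7.
Latitude square 4; −1 → 3.

DI73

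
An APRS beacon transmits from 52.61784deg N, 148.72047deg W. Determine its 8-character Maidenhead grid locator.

Add 180° to longitude and 90° to latitude: 31.27953, 142.61784.
Field: lon ⌊31.27953/20⌋ = 1 → B; lat ⌊142.61784/10⌋ = 14 → O.
Square: lon ⌊11.27953/2⌋ = 5; lat ⌊2.61784/1⌋ = 2.
Subsquare: lon ⌊1.27953/0.0833333⌋ = 15 → p; lat ⌊0.61784/0.0416667⌋ = 14 → o.
Extended square: lon ⌊0.02953/0.00833333⌋ = 3; lat ⌊0.03451/0.00416667⌋ = 8.

BO52po38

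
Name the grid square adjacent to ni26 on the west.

NI16

Longitude square 2; −1 → 1.
The latitude characters are unchanged.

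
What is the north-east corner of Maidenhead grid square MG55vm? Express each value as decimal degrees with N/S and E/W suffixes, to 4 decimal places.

24.4583° S, 71.8333° E

Field M=12, G=6: +12·20° lon, +6·10° lat → SW at lon 60°, lat -30°.
Square 5, 5: +5·2° lon, +5·1° lat → SW at lon 70°, lat -25°.
Subsquare v=21, m=12: +21·0.0833333° lon, +12·0.0416667° lat → SW at lon 71.75°, lat -24.5°.
Cell spans 0.0833333° lon × 0.0416667° lat. NE corner is SW corner plus one full cell.
latitude 24.4583° S, longitude 71.8333° E.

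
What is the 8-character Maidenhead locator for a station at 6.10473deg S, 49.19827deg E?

Add 180° to longitude and 90° to latitude: 229.19827, 83.89527.
Field: 229.19827/20 → 11 → L, 83.89527/10 → 8 → I; chars LI.
Square: 9.19827/2 → 4, 3.89527/1 → 3; chars 43.
Subsquare: 1.19827/0.0833333 → 14 → o, 0.89527/0.0416667 → 21 → v; chars ov.
Extended square: 0.03160/0.00833333 → 3, 0.02027/0.00416667 → 4; chars 34.

LI43ov34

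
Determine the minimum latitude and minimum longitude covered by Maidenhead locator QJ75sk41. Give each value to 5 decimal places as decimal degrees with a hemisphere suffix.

5.42083° N, 155.53333° E

Field Q=16, J=9: +16·20° lon, +9·10° lat → SW at lon 140°, lat 0°.
Square 7, 5: +7·2° lon, +5·1° lat → SW at lon 154°, lat 5°.
Subsquare s=18, k=10: +18·0.0833333° lon, +10·0.0416667° lat → SW at lon 155.5°, lat 5.41667°.
Extended square 4, 1: +4·0.00833333° lon, +1·0.00416667° lat → SW at lon 155.533°, lat 5.42083°.
latitude 5.42083° N, longitude 155.53333° E.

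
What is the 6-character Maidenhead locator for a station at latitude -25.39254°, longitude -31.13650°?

Shift to the Maidenhead origin (180°W, 90°S): lon 148.8635, lat 64.6075.
Field (20°×10°, letters A–R): 148.8635/20 → 7 → H, 64.6075/10 → 6 → G; chars HG.
Square (2°×1°, digits 0–9): 8.8635/2 → 4, 4.6075/1 → 4; chars 44.
Subsquare (5′×2.5′, letters a–x): 0.8635/0.0833333 → 10 → k, 0.6075/0.0416667 → 14 → o; chars ko.

HG44ko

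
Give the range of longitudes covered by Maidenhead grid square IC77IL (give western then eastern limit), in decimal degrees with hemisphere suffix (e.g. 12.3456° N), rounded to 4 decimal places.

5.3333° W, 5.2500° W

Field I=8, C=2: +8·20° lon, +2·10° lat → SW at lon -20°, lat -70°.
Square 7, 7: +7·2° lon, +7·1° lat → SW at lon -6°, lat -63°.
Subsquare i=8, l=11: +8·0.0833333° lon, +11·0.0416667° lat → SW at lon -5.33333°, lat -62.5417°.
Cell spans 0.0833333° lon × 0.0416667° lat.
west 5.3333° W, east 5.2500° W.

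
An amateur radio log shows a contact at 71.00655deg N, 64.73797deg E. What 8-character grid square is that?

Offset from 180°W / 90°S: lon 244.73797°, lat 161.00655°.
Field: lon ⌊244.73797/20⌋ = 12 → M; lat ⌊161.00655/10⌋ = 16 → Q.
Square: lon ⌊4.73797/2⌋ = 2; lat ⌊1.00655/1⌋ = 1.
Subsquare: lon ⌊0.73797/0.0833333⌋ = 8 → i; lat ⌊0.00655/0.0416667⌋ = 0 → a.
Extended square: lon ⌊0.07130/0.00833333⌋ = 8; lat ⌊0.00655/0.00416667⌋ = 1.

MQ21ia81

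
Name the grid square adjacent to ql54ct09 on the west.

QL54bt99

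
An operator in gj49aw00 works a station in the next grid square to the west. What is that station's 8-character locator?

GJ39xw90

Longitude extended square 0; −1 → -1, wraps to 9, carry into subsquare.
Longitude subsquare a = 0; −1 → -1, wraps to 23 = x, carry into square.
Longitude square 4; −1 → 3.
The latitude characters are unchanged.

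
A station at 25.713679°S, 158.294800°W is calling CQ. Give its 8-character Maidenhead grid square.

BG04ug48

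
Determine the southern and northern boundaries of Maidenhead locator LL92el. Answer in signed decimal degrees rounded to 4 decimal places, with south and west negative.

Field L=11, L=11: +11·20° lon, +11·10° lat → SW at lon 40°, lat 20°.
Square 9, 2: +9·2° lon, +2·1° lat → SW at lon 58°, lat 22°.
Subsquare e=4, l=11: +4·0.0833333° lon, +11·0.0416667° lat → SW at lon 58.3333°, lat 22.4583°.
Cell spans 0.0833333° lon × 0.0416667° lat.
south 22.4583, north 22.5000.

22.4583, 22.5000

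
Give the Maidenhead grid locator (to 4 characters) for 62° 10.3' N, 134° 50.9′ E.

Shift to the Maidenhead origin (180°W, 90°S): lon 314.85, lat 152.17.
Field (20°×10°, letters A–R): lon ⌊314.85/20⌋ = 15 → P; lat ⌊152.17/10⌋ = 15 → P.
Square (2°×1°, digits 0–9): lon ⌊14.85/2⌋ = 7; lat ⌊2.17/1⌋ = 2.

PP72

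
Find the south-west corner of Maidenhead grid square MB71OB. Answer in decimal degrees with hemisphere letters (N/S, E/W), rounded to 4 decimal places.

Field M=12, B=1: +12·20° lon, +1·10° lat → SW at lon 60°, lat -80°.
Square 7, 1: +7·2° lon, +1·1° lat → SW at lon 74°, lat -79°.
Subsquare o=14, b=1: +14·0.0833333° lon, +1·0.0416667° lat → SW at lon 75.1667°, lat -78.9583°.
latitude 78.9583° S, longitude 75.1667° E.

78.9583° S, 75.1667° E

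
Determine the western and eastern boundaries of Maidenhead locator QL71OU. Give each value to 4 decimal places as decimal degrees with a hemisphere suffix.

155.1667° E, 155.2500° E

Field Q=16, L=11: +16·20° lon, +11·10° lat → SW at lon 140°, lat 20°.
Square 7, 1: +7·2° lon, +1·1° lat → SW at lon 154°, lat 21°.
Subsquare o=14, u=20: +14·0.0833333° lon, +20·0.0416667° lat → SW at lon 155.167°, lat 21.8333°.
Cell spans 0.0833333° lon × 0.0416667° lat.
west 155.1667° E, east 155.2500° E.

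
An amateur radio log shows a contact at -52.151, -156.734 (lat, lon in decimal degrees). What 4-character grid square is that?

BD17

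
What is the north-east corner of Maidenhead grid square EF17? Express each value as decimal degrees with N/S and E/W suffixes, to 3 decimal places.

Field E=4, F=5: +4·20° lon, +5·10° lat → SW at lon -100°, lat -40°.
Square 1, 7: +1·2° lon, +7·1° lat → SW at lon -98°, lat -33°.
Cell spans 2° lon × 1° lat. NE corner is SW corner plus one full cell.
latitude 32.000° S, longitude 96.000° W.

32.000° S, 96.000° W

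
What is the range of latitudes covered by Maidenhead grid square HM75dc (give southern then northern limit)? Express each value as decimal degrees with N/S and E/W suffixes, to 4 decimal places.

35.0833° N, 35.1250° N

Field H=7, M=12: +7·20° lon, +12·10° lat → SW at lon -40°, lat 30°.
Square 7, 5: +7·2° lon, +5·1° lat → SW at lon -26°, lat 35°.
Subsquare d=3, c=2: +3·0.0833333° lon, +2·0.0416667° lat → SW at lon -25.75°, lat 35.0833°.
Cell spans 0.0833333° lon × 0.0416667° lat.
south 35.0833° N, north 35.1250° N.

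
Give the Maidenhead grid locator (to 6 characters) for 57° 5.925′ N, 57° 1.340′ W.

GO17lc

Add 180° to longitude and 90° to latitude: 122.9777, 147.0987.
Field (20°×10°, letters A–R): 122.9777/20 → 6 → G, 147.0987/10 → 14 → O; chars GO.
Square (2°×1°, digits 0–9): 2.9777/2 → 1, 7.0987/1 → 7; chars 17.
Subsquare (5′×2.5′, letters a–x): 0.9777/0.0833333 → 11 → l, 0.0987/0.0416667 → 2 → c; chars lc.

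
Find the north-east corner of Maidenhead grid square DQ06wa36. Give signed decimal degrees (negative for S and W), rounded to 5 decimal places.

76.02917, -118.13333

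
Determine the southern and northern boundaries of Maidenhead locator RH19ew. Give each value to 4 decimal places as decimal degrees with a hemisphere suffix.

Field R=17, H=7: +17·20° lon, +7·10° lat → SW at lon 160°, lat -20°.
Square 1, 9: +1·2° lon, +9·1° lat → SW at lon 162°, lat -11°.
Subsquare e=4, w=22: +4·0.0833333° lon, +22·0.0416667° lat → SW at lon 162.333°, lat -10.0833°.
Cell spans 0.0833333° lon × 0.0416667° lat.
south 10.0833° S, north 10.0417° S.

10.0833° S, 10.0417° S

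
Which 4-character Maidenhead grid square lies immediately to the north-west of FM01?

Longitude square 0; −1 → -1, wraps to 9, carry into field.
Longitude field F = 5; −1 → 4 = E.
Latitude square 1; +1 → 2.

EM92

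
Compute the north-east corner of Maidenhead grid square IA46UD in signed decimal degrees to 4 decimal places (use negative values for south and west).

-83.8333, -10.2500

Field I=8, A=0: +8·20° lon, +0·10° lat → SW at lon -20°, lat -90°.
Square 4, 6: +4·2° lon, +6·1° lat → SW at lon -12°, lat -84°.
Subsquare u=20, d=3: +20·0.0833333° lon, +3·0.0416667° lat → SW at lon -10.3333°, lat -83.875°.
Cell spans 0.0833333° lon × 0.0416667° lat. NE corner is SW corner plus one full cell.
latitude -83.8333, longitude -10.2500.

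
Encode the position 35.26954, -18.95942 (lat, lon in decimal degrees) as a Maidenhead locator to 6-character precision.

IM05mg

Add 180° to longitude and 90° to latitude: 161.0406, 125.2695.
Field (20°×10°, letters A–R): lon ⌊161.0406/20⌋ = 8 → I; lat ⌊125.2695/10⌋ = 12 → M.
Square (2°×1°, digits 0–9): lon ⌊1.0406/2⌋ = 0; lat ⌊5.2695/1⌋ = 5.
Subsquare (5′×2.5′, letters a–x): lon ⌊1.0406/0.0833333⌋ = 12 → m; lat ⌊0.2695/0.0416667⌋ = 6 → g.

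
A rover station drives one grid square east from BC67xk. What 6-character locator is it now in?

BC77ak

Longitude subsquare x = 23; +1 → 24, wraps to 0 = a, carry into square.
Longitude square 6; +1 → 7.
The latitude characters are unchanged.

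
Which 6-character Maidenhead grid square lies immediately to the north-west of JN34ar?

JN24xs

Longitude subsquare a = 0; −1 → -1, wraps to 23 = x, carry into square.
Longitude square 3; −1 → 2.
Latitude subsquare r = 17; +1 → 18 = s.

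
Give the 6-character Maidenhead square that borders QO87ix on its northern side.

Latitude subsquare x = 23; +1 → 24, wraps to 0 = a, carry into square.
Latitude square 7; +1 → 8.
The longitude characters are unchanged.

QO88ia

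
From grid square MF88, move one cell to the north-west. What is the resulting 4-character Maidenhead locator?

MF79

Longitude square 8; −1 → 7.
Latitude square 8; +1 → 9.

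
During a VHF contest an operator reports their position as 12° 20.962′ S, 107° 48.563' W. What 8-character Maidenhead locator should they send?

DH67cp26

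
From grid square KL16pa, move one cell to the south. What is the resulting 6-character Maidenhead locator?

KL15px

Latitude subsquare a = 0; −1 → -1, wraps to 23 = x, carry into square.
Latitude square 6; −1 → 5.
The longitude characters are unchanged.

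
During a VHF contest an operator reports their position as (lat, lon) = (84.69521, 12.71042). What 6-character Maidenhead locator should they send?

JR64iq

Offset from 180°W / 90°S: lon 192.7104°, lat 174.6952°.
Field (20°×10°, letters A–R): 192.7104/20 → 9 → J, 174.6952/10 → 17 → R; chars JR.
Square (2°×1°, digits 0–9): 12.7104/2 → 6, 4.6952/1 → 4; chars 64.
Subsquare (5′×2.5′, letters a–x): 0.7104/0.0833333 → 8 → i, 0.6952/0.0416667 → 16 → q; chars iq.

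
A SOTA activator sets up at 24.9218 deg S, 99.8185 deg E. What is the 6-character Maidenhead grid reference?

Shift to the Maidenhead origin (180°W, 90°S): lon 279.8185, lat 65.0782.
Field (20°×10°, letters A–R): 279.8185/20 → 13 → N, 65.0782/10 → 6 → G; chars NG.
Square (2°×1°, digits 0–9): 19.8185/2 → 9, 5.0782/1 → 5; chars 95.
Subsquare (5′×2.5′, letters a–x): 1.8185/0.0833333 → 21 → v, 0.0782/0.0416667 → 1 → b; chars vb.

NG95vb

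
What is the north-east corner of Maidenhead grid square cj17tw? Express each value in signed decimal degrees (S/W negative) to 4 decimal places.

7.9583, -136.3333

Field C=2, J=9: +2·20° lon, +9·10° lat → SW at lon -140°, lat 0°.
Square 1, 7: +1·2° lon, +7·1° lat → SW at lon -138°, lat 7°.
Subsquare t=19, w=22: +19·0.0833333° lon, +22·0.0416667° lat → SW at lon -136.417°, lat 7.91667°.
Cell spans 0.0833333° lon × 0.0416667° lat. NE corner is SW corner plus one full cell.
latitude 7.9583, longitude -136.3333.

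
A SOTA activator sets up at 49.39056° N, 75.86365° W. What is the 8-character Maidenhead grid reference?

FN29bj63

Shift to the Maidenhead origin (180°W, 90°S): lon 104.13635, lat 139.39056.
Field: lon ⌊104.13635/20⌋ = 5 → F; lat ⌊139.39056/10⌋ = 13 → N.
Square: lon ⌊4.13635/2⌋ = 2; lat ⌊9.39056/1⌋ = 9.
Subsquare: lon ⌊0.13635/0.0833333⌋ = 1 → b; lat ⌊0.39056/0.0416667⌋ = 9 → j.
Extended square: lon ⌊0.05302/0.00833333⌋ = 6; lat ⌊0.01556/0.00416667⌋ = 3.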